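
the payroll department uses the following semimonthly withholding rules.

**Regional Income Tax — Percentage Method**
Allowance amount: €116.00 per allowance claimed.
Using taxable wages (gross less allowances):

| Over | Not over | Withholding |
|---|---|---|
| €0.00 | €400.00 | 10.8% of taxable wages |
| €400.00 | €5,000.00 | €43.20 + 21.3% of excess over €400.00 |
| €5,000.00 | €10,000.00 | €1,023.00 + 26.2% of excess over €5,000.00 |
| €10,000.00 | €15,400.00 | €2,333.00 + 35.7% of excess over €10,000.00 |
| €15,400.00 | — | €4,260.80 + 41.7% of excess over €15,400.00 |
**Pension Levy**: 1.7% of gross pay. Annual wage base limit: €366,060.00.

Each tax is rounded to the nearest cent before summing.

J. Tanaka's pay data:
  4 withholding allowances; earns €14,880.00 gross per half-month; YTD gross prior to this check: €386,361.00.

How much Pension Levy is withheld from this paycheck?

€0.00

Pension Levy: YTD €386,361.00 ≥ cap €366,060.00 → €0.00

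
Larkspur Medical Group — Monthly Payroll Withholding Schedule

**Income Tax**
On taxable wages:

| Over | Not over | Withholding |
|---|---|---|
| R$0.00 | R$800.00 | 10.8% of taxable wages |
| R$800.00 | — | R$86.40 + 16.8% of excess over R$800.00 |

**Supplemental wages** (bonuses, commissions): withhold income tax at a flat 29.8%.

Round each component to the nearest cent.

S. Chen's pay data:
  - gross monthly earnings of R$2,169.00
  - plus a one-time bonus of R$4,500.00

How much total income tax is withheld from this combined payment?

Income Tax: taxable = R$2,169.00
  R$86.40 + 16.8% × (R$2,169.00 − R$800.00) = R$86.40 + 16.8% × R$1,369.00 = R$316.39
Supplemental (29.8% flat on bonus): 29.8% × R$4,500.00 = R$1,341.00
Total income tax: R$316.39 + R$1,341.00 = R$1,657.39

R$1,657.39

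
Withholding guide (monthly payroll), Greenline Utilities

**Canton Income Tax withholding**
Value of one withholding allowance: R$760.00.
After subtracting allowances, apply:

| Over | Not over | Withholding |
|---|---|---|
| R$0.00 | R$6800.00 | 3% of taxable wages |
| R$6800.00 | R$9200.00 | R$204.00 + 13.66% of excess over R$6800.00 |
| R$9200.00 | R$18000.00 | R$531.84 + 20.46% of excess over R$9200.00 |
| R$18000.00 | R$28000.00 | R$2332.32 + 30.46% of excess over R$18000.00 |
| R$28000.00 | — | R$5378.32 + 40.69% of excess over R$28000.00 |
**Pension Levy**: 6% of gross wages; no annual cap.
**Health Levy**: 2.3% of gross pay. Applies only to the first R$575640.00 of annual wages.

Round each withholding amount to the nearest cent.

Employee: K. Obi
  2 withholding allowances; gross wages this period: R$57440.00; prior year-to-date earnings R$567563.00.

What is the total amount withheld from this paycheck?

Canton Income Tax: taxable = R$57440.00 − 2×R$760.00 = R$55920.00
  R$5378.32 + 40.69% × (R$55920.00 − R$28000.00) = R$5378.32 + 40.69% × R$27920.00 = R$16738.97
Pension Levy: 6% × R$57440.00 = R$3446.40
Health Levy: cap R$575640.00 − YTD R$567563.00 = R$8077.00 subject; 2.3% × R$8077.00 = R$185.77
Total: R$16738.97 + R$3446.40 + R$185.77 = R$20371.14

R$20371.14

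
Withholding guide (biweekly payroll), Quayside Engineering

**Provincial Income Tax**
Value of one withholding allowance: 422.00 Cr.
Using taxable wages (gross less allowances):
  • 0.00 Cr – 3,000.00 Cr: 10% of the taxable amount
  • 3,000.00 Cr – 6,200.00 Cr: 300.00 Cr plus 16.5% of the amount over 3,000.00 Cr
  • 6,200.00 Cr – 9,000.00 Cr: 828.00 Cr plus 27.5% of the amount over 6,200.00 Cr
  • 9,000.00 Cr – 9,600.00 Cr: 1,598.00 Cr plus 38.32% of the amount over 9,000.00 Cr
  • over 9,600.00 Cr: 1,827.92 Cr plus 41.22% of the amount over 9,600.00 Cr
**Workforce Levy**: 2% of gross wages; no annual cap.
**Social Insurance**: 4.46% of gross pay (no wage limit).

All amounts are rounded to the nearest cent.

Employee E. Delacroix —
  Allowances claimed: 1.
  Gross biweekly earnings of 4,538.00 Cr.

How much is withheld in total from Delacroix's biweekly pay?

Provincial Income Tax: taxable = 4,538.00 Cr − 1×422.00 Cr = 4,116.00 Cr
  300.00 Cr + 16.5% × (4,116.00 Cr − 3,000.00 Cr) = 300.00 Cr + 16.5% × 1,116.00 Cr = 484.14 Cr
Workforce Levy: 2% × 4,538.00 Cr = 90.76 Cr
Social Insurance: 4.46% × 4,538.00 Cr = 202.39 Cr
Total: 484.14 Cr + 90.76 Cr + 202.39 Cr = 777.29 Cr

777.29 Cr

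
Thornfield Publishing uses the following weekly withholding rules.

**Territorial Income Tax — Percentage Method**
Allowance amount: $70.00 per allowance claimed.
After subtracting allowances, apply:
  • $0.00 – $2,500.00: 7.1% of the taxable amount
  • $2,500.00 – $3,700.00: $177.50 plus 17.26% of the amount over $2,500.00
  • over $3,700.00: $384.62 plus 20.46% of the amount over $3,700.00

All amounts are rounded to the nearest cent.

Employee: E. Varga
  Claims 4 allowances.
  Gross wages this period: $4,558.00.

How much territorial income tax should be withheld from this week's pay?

$502.88

Territorial Income Tax: taxable = $4,558.00 − 4×$70.00 = $4,278.00
  $384.62 + 20.46% × ($4,278.00 − $3,700.00) = $384.62 + 20.46% × $578.00 = $502.88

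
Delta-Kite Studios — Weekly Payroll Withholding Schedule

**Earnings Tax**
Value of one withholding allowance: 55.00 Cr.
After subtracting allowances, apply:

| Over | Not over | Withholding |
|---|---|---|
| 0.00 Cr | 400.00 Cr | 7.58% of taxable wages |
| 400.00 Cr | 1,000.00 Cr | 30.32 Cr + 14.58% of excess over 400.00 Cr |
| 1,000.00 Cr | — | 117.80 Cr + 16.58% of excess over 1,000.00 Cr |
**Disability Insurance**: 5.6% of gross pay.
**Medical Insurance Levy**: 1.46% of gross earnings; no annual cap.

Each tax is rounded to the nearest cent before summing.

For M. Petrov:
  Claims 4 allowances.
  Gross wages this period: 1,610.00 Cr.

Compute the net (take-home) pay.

Earnings Tax: taxable = 1,610.00 Cr − 4×55.00 Cr = 1,390.00 Cr
  117.80 Cr + 16.58% × (1,390.00 Cr − 1,000.00 Cr) = 117.80 Cr + 16.58% × 390.00 Cr = 182.46 Cr
Disability Insurance: 5.6% × 1,610.00 Cr = 90.16 Cr
Medical Insurance Levy: 1.46% × 1,610.00 Cr = 23.51 Cr
Total withheld: 182.46 Cr + 90.16 Cr + 23.51 Cr = 296.13 Cr
Net pay: 1,610.00 Cr − 296.13 Cr = 1,313.87 Cr

1,313.87 Cr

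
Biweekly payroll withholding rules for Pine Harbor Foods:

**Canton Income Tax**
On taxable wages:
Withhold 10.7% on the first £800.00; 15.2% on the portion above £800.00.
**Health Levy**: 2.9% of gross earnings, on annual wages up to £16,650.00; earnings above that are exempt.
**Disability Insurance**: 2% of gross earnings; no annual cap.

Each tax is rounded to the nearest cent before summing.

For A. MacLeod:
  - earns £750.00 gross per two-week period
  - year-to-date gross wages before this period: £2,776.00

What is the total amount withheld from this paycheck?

£117.00

Canton Income Tax: taxable = £750.00
  10.7% × £750.00 = £80.25
Health Levy: 2.9% × £750.00 = £21.75
Disability Insurance: 2% × £750.00 = £15.00
Total: £80.25 + £21.75 + £15.00 = £117.00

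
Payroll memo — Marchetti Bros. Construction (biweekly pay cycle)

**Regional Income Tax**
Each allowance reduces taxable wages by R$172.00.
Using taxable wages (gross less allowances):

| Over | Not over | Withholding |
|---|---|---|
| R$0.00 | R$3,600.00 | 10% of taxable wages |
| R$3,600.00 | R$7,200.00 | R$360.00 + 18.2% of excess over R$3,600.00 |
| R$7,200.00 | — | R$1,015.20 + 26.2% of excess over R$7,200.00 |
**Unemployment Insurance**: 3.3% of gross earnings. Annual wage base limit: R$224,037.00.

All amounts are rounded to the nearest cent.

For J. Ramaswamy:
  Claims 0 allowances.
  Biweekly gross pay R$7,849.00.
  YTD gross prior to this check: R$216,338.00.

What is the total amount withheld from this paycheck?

Regional Income Tax: taxable = R$7,849.00
  R$1,015.20 + 26.2% × (R$7,849.00 − R$7,200.00) = R$1,015.20 + 26.2% × R$649.00 = R$1,185.24
Unemployment Insurance: cap R$224,037.00 − YTD R$216,338.00 = R$7,699.00 subject; 3.3% × R$7,699.00 = R$254.07
Total: R$1,185.24 + R$254.07 = R$1,439.31

R$1,439.31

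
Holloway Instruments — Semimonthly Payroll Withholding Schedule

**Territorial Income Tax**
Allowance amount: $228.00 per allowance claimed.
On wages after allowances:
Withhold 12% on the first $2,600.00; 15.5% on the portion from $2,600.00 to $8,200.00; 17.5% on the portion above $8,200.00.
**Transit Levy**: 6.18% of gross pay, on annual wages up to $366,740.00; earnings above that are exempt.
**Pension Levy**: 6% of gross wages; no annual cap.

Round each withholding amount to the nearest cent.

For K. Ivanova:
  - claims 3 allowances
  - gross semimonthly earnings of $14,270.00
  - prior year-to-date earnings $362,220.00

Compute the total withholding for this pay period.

$3,258.09

Territorial Income Tax: taxable = $14,270.00 − 3×$228.00 = $13,586.00
  $1,180.00 + 17.5% × ($13,586.00 − $8,200.00) = $1,180.00 + 17.5% × $5,386.00 = $2,122.55
Transit Levy: cap $366,740.00 − YTD $362,220.00 = $4,520.00 subject; 6.18% × $4,520.00 = $279.34
Pension Levy: 6% × $14,270.00 = $856.20
Total: $2,122.55 + $279.34 + $856.20 = $3,258.09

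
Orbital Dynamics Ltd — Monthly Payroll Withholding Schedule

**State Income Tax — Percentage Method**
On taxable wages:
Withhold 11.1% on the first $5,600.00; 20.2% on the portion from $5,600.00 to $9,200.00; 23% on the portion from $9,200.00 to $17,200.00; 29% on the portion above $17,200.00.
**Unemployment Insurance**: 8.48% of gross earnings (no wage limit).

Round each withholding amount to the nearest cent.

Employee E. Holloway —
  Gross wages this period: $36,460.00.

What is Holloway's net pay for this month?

State Income Tax: taxable = $36,460.00
  $3,188.80 + 29% × ($36,460.00 − $17,200.00) = $3,188.80 + 29% × $19,260.00 = $8,774.20
Unemployment Insurance: 8.48% × $36,460.00 = $3,091.81
Total withheld: $8,774.20 + $3,091.81 = $11,866.01
Net pay: $36,460.00 − $11,866.01 = $24,593.99

$24,593.99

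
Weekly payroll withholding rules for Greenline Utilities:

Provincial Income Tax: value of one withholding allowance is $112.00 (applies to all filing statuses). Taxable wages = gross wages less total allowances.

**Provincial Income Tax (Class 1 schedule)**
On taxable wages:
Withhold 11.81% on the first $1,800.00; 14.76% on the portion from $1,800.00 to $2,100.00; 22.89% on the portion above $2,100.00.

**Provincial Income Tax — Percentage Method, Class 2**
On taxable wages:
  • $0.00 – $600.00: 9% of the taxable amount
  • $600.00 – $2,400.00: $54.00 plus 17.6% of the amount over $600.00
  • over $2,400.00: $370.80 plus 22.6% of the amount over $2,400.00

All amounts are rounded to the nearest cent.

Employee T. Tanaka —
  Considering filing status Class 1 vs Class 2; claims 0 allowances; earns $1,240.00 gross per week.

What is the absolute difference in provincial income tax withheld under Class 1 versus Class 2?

$20.20

Provincial Income Tax (Class 1): taxable = $1,240.00
  11.81% × $1,240.00 = $146.44
Provincial Income Tax (Class 2): taxable = $1,240.00
  $54.00 + 17.6% × ($1,240.00 − $600.00) = $54.00 + 17.6% × $640.00 = $166.64
Difference: |$146.44 − $166.64| = $20.20 (higher under Class 2)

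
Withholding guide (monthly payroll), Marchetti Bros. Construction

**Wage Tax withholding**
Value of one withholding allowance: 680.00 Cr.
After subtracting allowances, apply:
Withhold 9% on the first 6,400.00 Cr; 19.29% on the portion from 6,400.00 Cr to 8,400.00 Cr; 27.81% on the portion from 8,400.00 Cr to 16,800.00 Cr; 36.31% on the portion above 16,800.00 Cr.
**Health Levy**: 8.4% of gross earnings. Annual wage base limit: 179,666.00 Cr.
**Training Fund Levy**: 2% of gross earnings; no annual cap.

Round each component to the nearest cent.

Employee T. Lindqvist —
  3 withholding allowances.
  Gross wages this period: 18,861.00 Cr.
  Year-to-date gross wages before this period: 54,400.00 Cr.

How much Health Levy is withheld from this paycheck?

1,584.32 Cr

Health Levy: 8.4% × 18,861.00 Cr = 1,584.32 Cr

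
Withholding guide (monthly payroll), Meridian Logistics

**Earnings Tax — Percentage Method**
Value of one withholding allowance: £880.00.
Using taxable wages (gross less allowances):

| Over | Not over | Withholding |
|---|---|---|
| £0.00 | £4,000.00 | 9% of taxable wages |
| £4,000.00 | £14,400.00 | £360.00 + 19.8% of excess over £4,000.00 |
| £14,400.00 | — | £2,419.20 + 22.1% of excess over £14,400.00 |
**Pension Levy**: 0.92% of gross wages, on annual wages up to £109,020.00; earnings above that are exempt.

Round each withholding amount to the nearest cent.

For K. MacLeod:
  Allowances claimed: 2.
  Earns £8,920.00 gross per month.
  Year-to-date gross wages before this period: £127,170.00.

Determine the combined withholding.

£985.68

Earnings Tax: taxable = £8,920.00 − 2×£880.00 = £7,160.00
  £360.00 + 19.8% × (£7,160.00 − £4,000.00) = £360.00 + 19.8% × £3,160.00 = £985.68
Pension Levy: YTD £127,170.00 ≥ cap £109,020.00 → £0.00
Total: £985.68 + £0.00 = £985.68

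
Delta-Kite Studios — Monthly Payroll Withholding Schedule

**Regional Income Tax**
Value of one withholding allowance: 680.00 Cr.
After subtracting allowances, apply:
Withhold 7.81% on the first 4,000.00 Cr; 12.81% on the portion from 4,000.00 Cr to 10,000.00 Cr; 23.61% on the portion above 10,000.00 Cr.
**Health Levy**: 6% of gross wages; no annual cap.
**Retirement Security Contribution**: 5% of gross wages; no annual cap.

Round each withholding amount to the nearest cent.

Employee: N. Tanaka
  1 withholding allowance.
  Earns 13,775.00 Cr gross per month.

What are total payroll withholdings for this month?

3,326.98 Cr

Regional Income Tax: taxable = 13,775.00 Cr − 1×680.00 Cr = 13,095.00 Cr
  1,081.00 Cr + 23.61% × (13,095.00 Cr − 10,000.00 Cr) = 1,081.00 Cr + 23.61% × 3,095.00 Cr = 1,811.73 Cr
Health Levy: 6% × 13,775.00 Cr = 826.50 Cr
Retirement Security Contribution: 5% × 13,775.00 Cr = 688.75 Cr
Total: 1,811.73 Cr + 826.50 Cr + 688.75 Cr = 3,326.98 Cr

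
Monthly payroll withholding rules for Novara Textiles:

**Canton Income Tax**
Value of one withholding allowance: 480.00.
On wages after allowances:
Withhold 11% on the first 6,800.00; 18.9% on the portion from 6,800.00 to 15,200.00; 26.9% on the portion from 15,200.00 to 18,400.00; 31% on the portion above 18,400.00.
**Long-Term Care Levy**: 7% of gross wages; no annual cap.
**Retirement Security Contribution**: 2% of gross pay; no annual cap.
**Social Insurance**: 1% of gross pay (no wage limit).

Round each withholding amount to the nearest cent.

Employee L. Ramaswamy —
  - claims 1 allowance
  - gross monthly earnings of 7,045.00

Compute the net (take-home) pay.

5,618.35

Canton Income Tax: taxable = 7,045.00 − 1×480.00 = 6,565.00
  11% × 6,565.00 = 722.15
Long-Term Care Levy: 7% × 7,045.00 = 493.15
Retirement Security Contribution: 2% × 7,045.00 = 140.90
Social Insurance: 1% × 7,045.00 = 70.45
Total withheld: 722.15 + 493.15 + 140.90 + 70.45 = 1,426.65
Net pay: 7,045.00 − 1,426.65 = 5,618.35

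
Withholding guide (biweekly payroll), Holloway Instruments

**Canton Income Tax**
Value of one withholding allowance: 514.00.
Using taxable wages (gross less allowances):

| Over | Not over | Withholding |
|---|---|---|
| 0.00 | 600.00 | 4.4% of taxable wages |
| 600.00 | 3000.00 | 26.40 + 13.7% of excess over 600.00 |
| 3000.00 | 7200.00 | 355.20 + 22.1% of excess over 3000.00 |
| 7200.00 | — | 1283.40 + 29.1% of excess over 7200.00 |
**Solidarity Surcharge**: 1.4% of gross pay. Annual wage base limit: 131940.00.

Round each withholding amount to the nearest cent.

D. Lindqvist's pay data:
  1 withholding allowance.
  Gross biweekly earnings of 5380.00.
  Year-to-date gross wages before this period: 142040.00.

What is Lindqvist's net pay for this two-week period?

Canton Income Tax: taxable = 5380.00 − 1×514.00 = 4866.00
  355.20 + 22.1% × (4866.00 − 3000.00) = 355.20 + 22.1% × 1866.00 = 767.59
Solidarity Surcharge: YTD 142040.00 ≥ cap 131940.00 → 0.00
Total withheld: 767.59 + 0.00 = 767.59
Net pay: 5380.00 − 767.59 = 4612.41

4612.41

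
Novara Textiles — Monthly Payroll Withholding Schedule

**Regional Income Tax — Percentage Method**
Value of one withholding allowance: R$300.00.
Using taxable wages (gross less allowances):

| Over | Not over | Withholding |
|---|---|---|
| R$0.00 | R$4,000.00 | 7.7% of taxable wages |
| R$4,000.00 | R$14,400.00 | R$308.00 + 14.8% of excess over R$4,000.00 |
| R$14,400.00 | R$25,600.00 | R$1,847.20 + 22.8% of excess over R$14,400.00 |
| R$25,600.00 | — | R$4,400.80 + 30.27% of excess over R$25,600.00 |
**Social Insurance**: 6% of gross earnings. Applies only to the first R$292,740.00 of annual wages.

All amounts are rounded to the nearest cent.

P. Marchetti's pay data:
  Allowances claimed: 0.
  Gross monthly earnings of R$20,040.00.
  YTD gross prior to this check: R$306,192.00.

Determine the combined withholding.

R$3,133.12

Regional Income Tax: taxable = R$20,040.00
  R$1,847.20 + 22.8% × (R$20,040.00 − R$14,400.00) = R$1,847.20 + 22.8% × R$5,640.00 = R$3,133.12
Social Insurance: YTD R$306,192.00 ≥ cap R$292,740.00 → R$0.00
Total: R$3,133.12 + R$0.00 = R$3,133.12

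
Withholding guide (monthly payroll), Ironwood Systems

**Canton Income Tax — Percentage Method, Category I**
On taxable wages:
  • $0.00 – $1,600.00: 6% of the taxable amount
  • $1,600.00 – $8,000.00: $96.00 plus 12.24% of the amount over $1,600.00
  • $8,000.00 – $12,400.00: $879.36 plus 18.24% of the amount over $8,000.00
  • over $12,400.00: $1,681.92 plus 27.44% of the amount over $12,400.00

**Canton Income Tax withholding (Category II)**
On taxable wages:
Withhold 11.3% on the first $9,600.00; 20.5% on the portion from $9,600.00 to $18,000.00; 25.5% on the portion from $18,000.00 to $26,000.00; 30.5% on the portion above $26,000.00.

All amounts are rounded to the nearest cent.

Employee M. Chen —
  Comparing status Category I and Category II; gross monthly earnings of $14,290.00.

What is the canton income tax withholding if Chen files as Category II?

$2,046.25

Canton Income Tax (Category II): taxable = $14,290.00
  $1,084.80 + 20.5% × ($14,290.00 − $9,600.00) = $1,084.80 + 20.5% × $4,690.00 = $2,046.25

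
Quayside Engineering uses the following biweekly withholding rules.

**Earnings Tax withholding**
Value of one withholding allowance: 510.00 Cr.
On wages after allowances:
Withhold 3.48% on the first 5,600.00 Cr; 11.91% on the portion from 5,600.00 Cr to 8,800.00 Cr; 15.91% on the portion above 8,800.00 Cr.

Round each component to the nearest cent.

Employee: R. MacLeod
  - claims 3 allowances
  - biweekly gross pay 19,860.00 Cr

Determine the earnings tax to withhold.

2,092.22 Cr

Earnings Tax: taxable = 19,860.00 Cr − 3×510.00 Cr = 18,330.00 Cr
  576.00 Cr + 15.91% × (18,330.00 Cr − 8,800.00 Cr) = 576.00 Cr + 15.91% × 9,530.00 Cr = 2,092.22 Cr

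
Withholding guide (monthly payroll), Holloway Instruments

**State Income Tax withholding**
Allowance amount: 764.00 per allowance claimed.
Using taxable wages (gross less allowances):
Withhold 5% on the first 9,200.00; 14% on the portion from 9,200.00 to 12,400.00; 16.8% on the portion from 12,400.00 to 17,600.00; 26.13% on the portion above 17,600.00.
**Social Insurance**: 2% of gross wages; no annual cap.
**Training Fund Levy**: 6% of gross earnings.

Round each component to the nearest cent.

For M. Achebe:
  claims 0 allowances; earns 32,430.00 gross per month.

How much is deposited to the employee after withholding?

State Income Tax: taxable = 32,430.00
  1,781.60 + 26.13% × (32,430.00 − 17,600.00) = 1,781.60 + 26.13% × 14,830.00 = 5,656.68
Social Insurance: 2% × 32,430.00 = 648.60
Training Fund Levy: 6% × 32,430.00 = 1,945.80
Total withheld: 5,656.68 + 648.60 + 1,945.80 = 8,251.08
Net pay: 32,430.00 − 8,251.08 = 24,178.92

24,178.92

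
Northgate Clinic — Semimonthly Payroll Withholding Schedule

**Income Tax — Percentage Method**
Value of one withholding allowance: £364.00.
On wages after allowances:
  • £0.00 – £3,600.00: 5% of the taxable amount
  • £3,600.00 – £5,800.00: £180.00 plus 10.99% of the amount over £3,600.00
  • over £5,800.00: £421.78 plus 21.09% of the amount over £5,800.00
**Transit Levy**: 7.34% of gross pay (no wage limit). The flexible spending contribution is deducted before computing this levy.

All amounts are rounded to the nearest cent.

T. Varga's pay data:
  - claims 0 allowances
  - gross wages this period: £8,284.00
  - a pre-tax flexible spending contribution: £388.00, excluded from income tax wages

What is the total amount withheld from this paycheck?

£1,443.40

Income Tax: taxable = £8,284.00 − £388.00 = £7,896.00
  £421.78 + 21.09% × (£7,896.00 − £5,800.00) = £421.78 + 21.09% × £2,096.00 = £863.83
Transit Levy: 7.34% × £7,896.00 = £579.57
Total: £863.83 + £579.57 = £1,443.40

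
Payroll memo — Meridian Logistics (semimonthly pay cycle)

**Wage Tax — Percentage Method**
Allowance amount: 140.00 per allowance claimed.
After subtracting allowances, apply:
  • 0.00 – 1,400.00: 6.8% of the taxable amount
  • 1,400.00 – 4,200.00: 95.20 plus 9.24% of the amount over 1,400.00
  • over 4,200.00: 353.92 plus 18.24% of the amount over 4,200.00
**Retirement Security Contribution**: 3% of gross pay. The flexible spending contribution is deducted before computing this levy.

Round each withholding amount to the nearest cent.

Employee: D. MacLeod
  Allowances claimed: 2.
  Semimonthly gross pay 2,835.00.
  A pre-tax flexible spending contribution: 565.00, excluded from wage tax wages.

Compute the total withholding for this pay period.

217.82

Wage Tax: taxable = 2,835.00 − 565.00 − 2×140.00 = 1,990.00
  95.20 + 9.24% × (1,990.00 − 1,400.00) = 95.20 + 9.24% × 590.00 = 149.72
Retirement Security Contribution: 3% × 2,270.00 = 68.10
Total: 149.72 + 68.10 = 217.82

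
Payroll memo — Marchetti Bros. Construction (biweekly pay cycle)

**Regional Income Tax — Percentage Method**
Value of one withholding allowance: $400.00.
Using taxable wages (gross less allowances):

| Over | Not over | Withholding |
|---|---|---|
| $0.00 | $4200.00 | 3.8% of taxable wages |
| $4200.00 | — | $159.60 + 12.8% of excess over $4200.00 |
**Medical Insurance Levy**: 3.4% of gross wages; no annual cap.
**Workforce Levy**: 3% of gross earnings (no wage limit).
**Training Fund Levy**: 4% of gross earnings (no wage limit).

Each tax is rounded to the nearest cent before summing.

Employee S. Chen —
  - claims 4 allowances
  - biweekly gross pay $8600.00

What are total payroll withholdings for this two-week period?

$1412.40

Regional Income Tax: taxable = $8600.00 − 4×$400.00 = $7000.00
  $159.60 + 12.8% × ($7000.00 − $4200.00) = $159.60 + 12.8% × $2800.00 = $518.00
Medical Insurance Levy: 3.4% × $8600.00 = $292.40
Workforce Levy: 3% × $8600.00 = $258.00
Training Fund Levy: 4% × $8600.00 = $344.00
Total: $518.00 + $292.40 + $258.00 + $344.00 = $1412.40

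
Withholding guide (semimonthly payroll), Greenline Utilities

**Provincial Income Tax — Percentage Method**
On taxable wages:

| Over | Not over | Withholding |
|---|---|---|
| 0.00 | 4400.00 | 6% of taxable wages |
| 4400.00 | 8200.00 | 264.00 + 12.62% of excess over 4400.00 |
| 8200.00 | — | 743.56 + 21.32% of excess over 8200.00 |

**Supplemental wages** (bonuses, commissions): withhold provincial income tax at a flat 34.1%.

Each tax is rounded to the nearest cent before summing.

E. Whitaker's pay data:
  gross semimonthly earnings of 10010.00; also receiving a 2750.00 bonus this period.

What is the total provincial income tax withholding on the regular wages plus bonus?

2067.20

Provincial Income Tax: taxable = 10010.00
  743.56 + 21.32% × (10010.00 − 8200.00) = 743.56 + 21.32% × 1810.00 = 1129.45
Supplemental (34.1% flat on bonus): 34.1% × 2750.00 = 937.75
Total provincial income tax: 1129.45 + 937.75 = 2067.20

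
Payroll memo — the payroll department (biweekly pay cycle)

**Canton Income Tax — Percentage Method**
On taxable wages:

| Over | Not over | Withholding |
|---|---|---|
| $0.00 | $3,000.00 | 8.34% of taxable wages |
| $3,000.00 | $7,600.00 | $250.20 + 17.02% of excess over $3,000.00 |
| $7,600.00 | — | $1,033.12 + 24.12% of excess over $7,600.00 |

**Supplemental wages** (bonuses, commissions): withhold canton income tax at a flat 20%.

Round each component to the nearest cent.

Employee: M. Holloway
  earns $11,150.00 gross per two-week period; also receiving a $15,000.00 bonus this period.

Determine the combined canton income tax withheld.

$4,889.38

Canton Income Tax: taxable = $11,150.00
  $1,033.12 + 24.12% × ($11,150.00 − $7,600.00) = $1,033.12 + 24.12% × $3,550.00 = $1,889.38
Supplemental (20% flat on bonus): 20% × $15,000.00 = $3,000.00
Total canton income tax: $1,889.38 + $3,000.00 = $4,889.38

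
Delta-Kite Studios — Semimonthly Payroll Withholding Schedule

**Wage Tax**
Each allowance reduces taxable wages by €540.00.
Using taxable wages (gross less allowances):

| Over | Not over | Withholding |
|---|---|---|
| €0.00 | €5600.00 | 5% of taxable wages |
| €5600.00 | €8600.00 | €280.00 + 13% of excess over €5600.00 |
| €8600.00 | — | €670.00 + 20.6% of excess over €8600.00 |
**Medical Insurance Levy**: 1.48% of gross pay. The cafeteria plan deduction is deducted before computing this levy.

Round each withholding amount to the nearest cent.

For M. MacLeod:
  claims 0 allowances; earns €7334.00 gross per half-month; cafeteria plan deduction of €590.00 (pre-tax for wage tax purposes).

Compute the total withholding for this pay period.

Wage Tax: taxable = €7334.00 − €590.00 = €6744.00
  €280.00 + 13% × (€6744.00 − €5600.00) = €280.00 + 13% × €1144.00 = €428.72
Medical Insurance Levy: 1.48% × €6744.00 = €99.81
Total: €428.72 + €99.81 = €528.53

€528.53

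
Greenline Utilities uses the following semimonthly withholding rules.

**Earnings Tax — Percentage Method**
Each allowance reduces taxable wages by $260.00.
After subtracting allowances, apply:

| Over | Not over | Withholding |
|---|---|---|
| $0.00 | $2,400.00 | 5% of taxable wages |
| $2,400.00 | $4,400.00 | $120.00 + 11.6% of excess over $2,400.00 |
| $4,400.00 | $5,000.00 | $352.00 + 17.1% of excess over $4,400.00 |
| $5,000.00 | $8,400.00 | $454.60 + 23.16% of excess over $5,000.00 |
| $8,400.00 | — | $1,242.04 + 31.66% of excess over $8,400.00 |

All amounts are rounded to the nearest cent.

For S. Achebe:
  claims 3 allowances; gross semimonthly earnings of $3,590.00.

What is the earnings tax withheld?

Earnings Tax: taxable = $3,590.00 − 3×$260.00 = $2,810.00
  $120.00 + 11.6% × ($2,810.00 − $2,400.00) = $120.00 + 11.6% × $410.00 = $167.56

$167.56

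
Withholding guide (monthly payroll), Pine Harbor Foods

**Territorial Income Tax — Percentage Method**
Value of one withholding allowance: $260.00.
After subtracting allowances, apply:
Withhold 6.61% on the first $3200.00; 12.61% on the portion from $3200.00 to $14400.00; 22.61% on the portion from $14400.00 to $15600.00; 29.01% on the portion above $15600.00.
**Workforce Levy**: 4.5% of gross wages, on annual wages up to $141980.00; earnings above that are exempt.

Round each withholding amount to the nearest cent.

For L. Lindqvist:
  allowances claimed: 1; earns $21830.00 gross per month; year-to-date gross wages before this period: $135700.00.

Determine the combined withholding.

$3909.66

Territorial Income Tax: taxable = $21830.00 − 1×$260.00 = $21570.00
  $1895.16 + 29.01% × ($21570.00 − $15600.00) = $1895.16 + 29.01% × $5970.00 = $3627.06
Workforce Levy: cap $141980.00 − YTD $135700.00 = $6280.00 subject; 4.5% × $6280.00 = $282.60
Total: $3627.06 + $282.60 = $3909.66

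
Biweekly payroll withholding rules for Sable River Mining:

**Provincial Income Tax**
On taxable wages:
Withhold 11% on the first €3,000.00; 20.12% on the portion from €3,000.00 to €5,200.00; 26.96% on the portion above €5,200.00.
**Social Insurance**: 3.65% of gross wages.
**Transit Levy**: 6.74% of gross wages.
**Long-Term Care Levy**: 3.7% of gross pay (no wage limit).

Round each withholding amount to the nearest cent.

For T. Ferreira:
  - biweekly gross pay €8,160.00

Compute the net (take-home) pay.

€5,439.60

Provincial Income Tax: taxable = €8,160.00
  €772.64 + 26.96% × (€8,160.00 − €5,200.00) = €772.64 + 26.96% × €2,960.00 = €1,570.66
Social Insurance: 3.65% × €8,160.00 = €297.84
Transit Levy: 6.74% × €8,160.00 = €549.98
Long-Term Care Levy: 3.7% × €8,160.00 = €301.92
Total withheld: €1,570.66 + €297.84 + €549.98 + €301.92 = €2,720.40
Net pay: €8,160.00 − €2,720.40 = €5,439.60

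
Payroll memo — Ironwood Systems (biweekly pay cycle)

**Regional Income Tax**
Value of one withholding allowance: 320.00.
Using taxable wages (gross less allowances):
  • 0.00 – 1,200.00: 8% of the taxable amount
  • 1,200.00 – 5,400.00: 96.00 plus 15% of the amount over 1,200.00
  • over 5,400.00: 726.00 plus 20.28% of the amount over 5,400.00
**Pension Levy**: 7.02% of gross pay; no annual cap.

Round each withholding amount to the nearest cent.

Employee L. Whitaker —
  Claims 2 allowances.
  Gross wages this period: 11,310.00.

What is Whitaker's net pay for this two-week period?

8,721.28

Regional Income Tax: taxable = 11,310.00 − 2×320.00 = 10,670.00
  726.00 + 20.28% × (10,670.00 − 5,400.00) = 726.00 + 20.28% × 5,270.00 = 1,794.76
Pension Levy: 7.02% × 11,310.00 = 793.96
Total withheld: 1,794.76 + 793.96 = 2,588.72
Net pay: 11,310.00 − 2,588.72 = 8,721.28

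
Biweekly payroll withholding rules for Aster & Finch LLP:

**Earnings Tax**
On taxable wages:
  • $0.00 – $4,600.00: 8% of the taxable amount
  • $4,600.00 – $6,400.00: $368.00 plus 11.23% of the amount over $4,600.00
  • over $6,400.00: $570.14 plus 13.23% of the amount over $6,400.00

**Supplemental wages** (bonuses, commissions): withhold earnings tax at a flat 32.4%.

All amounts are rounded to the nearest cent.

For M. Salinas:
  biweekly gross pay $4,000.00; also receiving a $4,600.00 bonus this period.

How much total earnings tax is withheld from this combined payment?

Earnings Tax: taxable = $4,000.00
  8% × $4,000.00 = $320.00
Supplemental (32.4% flat on bonus): 32.4% × $4,600.00 = $1,490.40
Total earnings tax: $320.00 + $1,490.40 = $1,810.40

$1,810.40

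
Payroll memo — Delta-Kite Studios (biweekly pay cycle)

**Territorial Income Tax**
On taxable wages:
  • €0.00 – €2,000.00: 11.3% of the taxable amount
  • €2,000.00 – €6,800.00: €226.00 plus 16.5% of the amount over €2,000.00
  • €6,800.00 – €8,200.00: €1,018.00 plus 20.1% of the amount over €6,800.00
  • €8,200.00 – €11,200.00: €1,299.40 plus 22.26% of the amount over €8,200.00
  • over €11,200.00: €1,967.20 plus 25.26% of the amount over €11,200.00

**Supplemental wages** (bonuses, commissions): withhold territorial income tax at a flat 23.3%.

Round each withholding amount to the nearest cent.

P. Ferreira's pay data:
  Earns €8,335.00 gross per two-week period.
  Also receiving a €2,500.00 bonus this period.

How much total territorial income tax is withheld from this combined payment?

Territorial Income Tax: taxable = €8,335.00
  €1,299.40 + 22.26% × (€8,335.00 − €8,200.00) = €1,299.40 + 22.26% × €135.00 = €1,329.45
Supplemental (23.3% flat on bonus): 23.3% × €2,500.00 = €582.50
Total territorial income tax: €1,329.45 + €582.50 = €1,911.95

€1,911.95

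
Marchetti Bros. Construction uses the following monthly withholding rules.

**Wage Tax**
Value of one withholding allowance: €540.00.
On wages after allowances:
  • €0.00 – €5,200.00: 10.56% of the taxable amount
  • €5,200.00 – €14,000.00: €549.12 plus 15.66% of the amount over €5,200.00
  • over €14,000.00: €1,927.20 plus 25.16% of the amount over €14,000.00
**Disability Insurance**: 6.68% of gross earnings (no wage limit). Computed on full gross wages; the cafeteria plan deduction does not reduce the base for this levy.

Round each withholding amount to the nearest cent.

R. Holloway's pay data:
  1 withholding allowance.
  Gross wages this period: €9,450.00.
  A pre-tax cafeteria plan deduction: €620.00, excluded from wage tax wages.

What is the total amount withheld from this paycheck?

€1,664.27

Wage Tax: taxable = €9,450.00 − €620.00 − 1×€540.00 = €8,290.00
  €549.12 + 15.66% × (€8,290.00 − €5,200.00) = €549.12 + 15.66% × €3,090.00 = €1,033.01
Disability Insurance: 6.68% × €9,450.00 = €631.26
Total: €1,033.01 + €631.26 = €1,664.27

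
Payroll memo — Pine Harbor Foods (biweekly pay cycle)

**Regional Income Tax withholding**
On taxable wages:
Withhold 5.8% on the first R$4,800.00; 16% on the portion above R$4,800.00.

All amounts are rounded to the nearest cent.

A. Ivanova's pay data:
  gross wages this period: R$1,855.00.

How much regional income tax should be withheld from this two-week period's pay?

Regional Income Tax: taxable = R$1,855.00
  5.8% × R$1,855.00 = R$107.59

R$107.59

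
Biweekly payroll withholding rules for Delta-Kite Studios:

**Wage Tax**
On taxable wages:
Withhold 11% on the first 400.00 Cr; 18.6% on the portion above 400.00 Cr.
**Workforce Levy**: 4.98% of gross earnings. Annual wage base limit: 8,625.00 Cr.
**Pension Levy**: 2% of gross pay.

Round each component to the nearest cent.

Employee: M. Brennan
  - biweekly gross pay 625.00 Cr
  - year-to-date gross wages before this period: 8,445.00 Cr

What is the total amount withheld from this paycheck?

107.31 Cr

Wage Tax: taxable = 625.00 Cr
  44.00 Cr + 18.6% × (625.00 Cr − 400.00 Cr) = 44.00 Cr + 18.6% × 225.00 Cr = 85.85 Cr
Workforce Levy: cap 8,625.00 Cr − YTD 8,445.00 Cr = 180.00 Cr subject; 4.98% × 180.00 Cr = 8.96 Cr
Pension Levy: 2% × 625.00 Cr = 12.50 Cr
Total: 85.85 Cr + 8.96 Cr + 12.50 Cr = 107.31 Cr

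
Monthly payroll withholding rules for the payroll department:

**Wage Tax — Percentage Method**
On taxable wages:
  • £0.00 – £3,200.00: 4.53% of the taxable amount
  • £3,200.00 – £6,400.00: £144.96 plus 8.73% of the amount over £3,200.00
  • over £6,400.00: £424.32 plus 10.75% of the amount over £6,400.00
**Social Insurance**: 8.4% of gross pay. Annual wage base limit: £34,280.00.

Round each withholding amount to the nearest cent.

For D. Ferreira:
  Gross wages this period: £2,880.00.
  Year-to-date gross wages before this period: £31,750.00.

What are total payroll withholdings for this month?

Wage Tax: taxable = £2,880.00
  4.53% × £2,880.00 = £130.46
Social Insurance: cap £34,280.00 − YTD £31,750.00 = £2,530.00 subject; 8.4% × £2,530.00 = £212.52
Total: £130.46 + £212.52 = £342.98

£342.98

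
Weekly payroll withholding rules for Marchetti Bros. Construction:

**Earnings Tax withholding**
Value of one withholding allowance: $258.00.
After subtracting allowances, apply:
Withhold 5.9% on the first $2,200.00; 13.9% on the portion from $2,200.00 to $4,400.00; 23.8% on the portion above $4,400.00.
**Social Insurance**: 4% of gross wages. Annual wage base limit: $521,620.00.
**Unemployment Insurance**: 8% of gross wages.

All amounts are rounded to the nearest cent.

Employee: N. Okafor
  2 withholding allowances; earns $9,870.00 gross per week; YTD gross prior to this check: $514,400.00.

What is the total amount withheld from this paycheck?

$2,693.05

Earnings Tax: taxable = $9,870.00 − 2×$258.00 = $9,354.00
  $435.60 + 23.8% × ($9,354.00 − $4,400.00) = $435.60 + 23.8% × $4,954.00 = $1,614.65
Social Insurance: cap $521,620.00 − YTD $514,400.00 = $7,220.00 subject; 4% × $7,220.00 = $288.80
Unemployment Insurance: 8% × $9,870.00 = $789.60
Total: $1,614.65 + $288.80 + $789.60 = $2,693.05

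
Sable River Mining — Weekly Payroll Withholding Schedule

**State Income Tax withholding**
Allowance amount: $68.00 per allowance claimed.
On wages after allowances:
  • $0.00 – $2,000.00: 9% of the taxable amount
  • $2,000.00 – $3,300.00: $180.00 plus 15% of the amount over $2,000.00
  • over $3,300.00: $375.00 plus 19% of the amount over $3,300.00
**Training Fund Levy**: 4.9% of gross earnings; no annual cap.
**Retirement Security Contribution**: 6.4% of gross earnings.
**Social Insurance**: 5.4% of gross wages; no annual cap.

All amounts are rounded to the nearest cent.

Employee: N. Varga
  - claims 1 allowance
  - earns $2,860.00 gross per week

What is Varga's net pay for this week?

$2,083.58

State Income Tax: taxable = $2,860.00 − 1×$68.00 = $2,792.00
  $180.00 + 15% × ($2,792.00 − $2,000.00) = $180.00 + 15% × $792.00 = $298.80
Training Fund Levy: 4.9% × $2,860.00 = $140.14
Retirement Security Contribution: 6.4% × $2,860.00 = $183.04
Social Insurance: 5.4% × $2,860.00 = $154.44
Total withheld: $298.80 + $140.14 + $183.04 + $154.44 = $776.42
Net pay: $2,860.00 − $776.42 = $2,083.58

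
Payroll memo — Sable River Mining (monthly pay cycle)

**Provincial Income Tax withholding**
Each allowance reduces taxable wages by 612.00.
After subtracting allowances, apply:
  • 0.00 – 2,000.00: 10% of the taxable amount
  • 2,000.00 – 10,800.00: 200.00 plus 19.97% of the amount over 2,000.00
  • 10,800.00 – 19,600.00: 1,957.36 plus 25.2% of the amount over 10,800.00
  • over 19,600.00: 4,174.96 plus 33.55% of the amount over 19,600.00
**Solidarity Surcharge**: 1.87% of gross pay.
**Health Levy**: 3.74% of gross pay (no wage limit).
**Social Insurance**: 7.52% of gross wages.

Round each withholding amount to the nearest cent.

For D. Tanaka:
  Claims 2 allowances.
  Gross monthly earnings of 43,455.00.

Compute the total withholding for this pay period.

17,473.31

Provincial Income Tax: taxable = 43,455.00 − 2×612.00 = 42,231.00
  4,174.96 + 33.55% × (42,231.00 − 19,600.00) = 4,174.96 + 33.55% × 22,631.00 = 11,767.66
Solidarity Surcharge: 1.87% × 43,455.00 = 812.61
Health Levy: 3.74% × 43,455.00 = 1,625.22
Social Insurance: 7.52% × 43,455.00 = 3,267.82
Total: 11,767.66 + 812.61 + 1,625.22 + 3,267.82 = 17,473.31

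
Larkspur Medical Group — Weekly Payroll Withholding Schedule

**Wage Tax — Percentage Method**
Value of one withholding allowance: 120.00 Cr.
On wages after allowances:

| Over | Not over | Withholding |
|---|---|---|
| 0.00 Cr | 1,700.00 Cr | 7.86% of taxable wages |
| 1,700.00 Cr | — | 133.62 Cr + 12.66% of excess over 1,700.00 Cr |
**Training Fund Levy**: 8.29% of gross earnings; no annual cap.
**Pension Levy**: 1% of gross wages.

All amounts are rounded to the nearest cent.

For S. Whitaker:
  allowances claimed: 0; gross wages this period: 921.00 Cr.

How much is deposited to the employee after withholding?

Wage Tax: taxable = 921.00 Cr
  7.86% × 921.00 Cr = 72.39 Cr
Training Fund Levy: 8.29% × 921.00 Cr = 76.35 Cr
Pension Levy: 1% × 921.00 Cr = 9.21 Cr
Total withheld: 72.39 Cr + 76.35 Cr + 9.21 Cr = 157.95 Cr
Net pay: 921.00 Cr − 157.95 Cr = 763.05 Cr

763.05 Cr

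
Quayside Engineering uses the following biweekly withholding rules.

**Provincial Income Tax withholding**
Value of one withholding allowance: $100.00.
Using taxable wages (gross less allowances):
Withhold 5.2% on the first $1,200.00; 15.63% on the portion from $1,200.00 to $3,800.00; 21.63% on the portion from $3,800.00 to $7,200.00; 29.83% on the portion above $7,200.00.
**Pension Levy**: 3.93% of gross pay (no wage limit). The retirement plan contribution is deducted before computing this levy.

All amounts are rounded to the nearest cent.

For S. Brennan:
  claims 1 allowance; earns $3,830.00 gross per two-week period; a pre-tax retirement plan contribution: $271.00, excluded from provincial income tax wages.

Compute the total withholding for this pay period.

$555.35

Provincial Income Tax: taxable = $3,830.00 − $271.00 − 1×$100.00 = $3,459.00
  $62.40 + 15.63% × ($3,459.00 − $1,200.00) = $62.40 + 15.63% × $2,259.00 = $415.48
Pension Levy: 3.93% × $3,559.00 = $139.87
Total: $415.48 + $139.87 = $555.35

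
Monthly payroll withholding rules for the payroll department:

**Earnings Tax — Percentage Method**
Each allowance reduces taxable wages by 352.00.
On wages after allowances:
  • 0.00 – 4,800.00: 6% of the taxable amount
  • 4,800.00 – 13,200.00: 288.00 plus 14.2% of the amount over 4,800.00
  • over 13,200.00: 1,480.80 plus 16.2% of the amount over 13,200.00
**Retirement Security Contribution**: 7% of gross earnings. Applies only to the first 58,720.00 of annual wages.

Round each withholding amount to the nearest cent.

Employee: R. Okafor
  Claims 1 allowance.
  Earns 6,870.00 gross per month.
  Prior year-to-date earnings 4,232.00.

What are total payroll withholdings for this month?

1,012.86

Earnings Tax: taxable = 6,870.00 − 1×352.00 = 6,518.00
  288.00 + 14.2% × (6,518.00 − 4,800.00) = 288.00 + 14.2% × 1,718.00 = 531.96
Retirement Security Contribution: 7% × 6,870.00 = 480.90
Total: 531.96 + 480.90 = 1,012.86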